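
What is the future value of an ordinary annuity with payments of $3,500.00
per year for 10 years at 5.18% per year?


Formula: FV = PMT * ((1+r)^n - 1) / r
Growth factor: (1 + 0.0518)^10 = 1.657035
Numerator: 1.657035 - 1 = 0.657035
FV = $3,500.00 * 0.657035 / 0.0518 = $44,394.25

$44,394.25


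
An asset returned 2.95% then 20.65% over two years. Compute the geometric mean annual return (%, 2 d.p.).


Formula: Geometric mean = ((1+r1)*(1+r2))^(1/2) - 1
Product: (1 + 0.0295) * (1 + 0.2065) = 1.0295 * 1.2065 = 1.242092
Square root: 1.242092^0.5 = 1.114492
Geometric mean = 1.114492 - 1 = 0.114492
As percentage: 11.45%

11.45%


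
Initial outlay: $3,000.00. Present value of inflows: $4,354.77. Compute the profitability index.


Formula: PI = PV(cash flows) / initial investment
Substituting: PI = $4,354.77 / $3,000.00
PI = 1.4516

1.4516


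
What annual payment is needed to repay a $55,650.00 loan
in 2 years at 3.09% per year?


Formula: PMT = PV * r / (1 - (1+r)^(-n))
Denominator: 1 - (1 + 0.0309)^(-2) = 0.059049
Numerator: $55,650.00 * 0.0309 = 1719.585
PMT = 1719.585 / 0.059049 = $29,121.23

$29,121.23


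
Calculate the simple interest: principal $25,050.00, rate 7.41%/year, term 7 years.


Formula: I = P * r * t
Substituting: I = $25,050.00 * 0.0741 * 7
Step: I = $25,050.00 * 0.5187
I = $12,993.44

$12,993.44


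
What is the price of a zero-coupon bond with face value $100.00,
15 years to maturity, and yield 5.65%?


Formula: Price = FV / (1 + r)^n
Substituting: Price = $100.00 / (1 + 0.0565)^15
Discount factor: (1.0565)^15 = 2.280565
Price = $100.00 / 2.280565 = $43.85

$43.85


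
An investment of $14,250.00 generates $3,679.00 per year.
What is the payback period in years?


Formula: Payback = investment / annual cash flow
Substituting: Payback = $14,250.00 / $3,679.00
Payback = 3.8733 years

3.8733 years


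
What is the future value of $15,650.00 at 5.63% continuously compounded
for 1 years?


Formula: FV = P * e^(r*t)
Exponent: r*t = 0.0563 * 1 = 0.0563
e^(0.0563) = 1.057915
FV = $15,650.00 * 1.057915 = $16,556.37

$16,556.37


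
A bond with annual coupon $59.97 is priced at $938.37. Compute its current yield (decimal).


Formula: Current yield = annual coupon / price
Substituting: CY = $59.97 / $938.37
CY = 0.063909

0.063909


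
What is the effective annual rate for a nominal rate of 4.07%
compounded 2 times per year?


Formula: EAR = (1 + r/m)^m - 1
Period rate: r/m = 0.0407 / 2 = 0.02035
Compounding: (1 + 0.02035)^2 = 1.041114
EAR = 1.041114 - 1 = 0.041114

0.041114


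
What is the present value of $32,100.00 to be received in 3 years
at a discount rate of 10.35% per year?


Formula: PV = FV / (1 + r)^n
Substituting: PV = $32,100.00 / (1 + 0.1035)^3
Discount factor: (1.1035)^3 = 1.343745
PV = $32,100.00 / 1.343745 = $23,888.45

$23,888.45


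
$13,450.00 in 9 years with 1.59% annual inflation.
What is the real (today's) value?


Formula: Real value = nominal / (1 + inflation)^years
Price level: (1 + 0.0159)^9 = 1.152547
Real value = $13,450.00 / 1.152547 = $11,669.81

$11,669.81


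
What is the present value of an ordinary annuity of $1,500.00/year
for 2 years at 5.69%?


Formula: PV = PMT * (1 - (1+r)^(-n)) / r
Discount factor: (1 + 0.0569)^(-2) = 0.895225
Bracket: 1 - 0.895225 = 0.104775
PV = $1,500.00 * 0.104775 / 0.0569 = $2,762.08

$2,762.08


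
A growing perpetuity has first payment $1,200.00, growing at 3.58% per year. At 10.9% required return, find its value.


Formula: PV = C / (r - g)
Spread: r - g = 0.109 - 0.0358 = 0.0732
Substituting: PV = $1,200.00 / 0.0732
PV = $16,393.44

$16,393.44


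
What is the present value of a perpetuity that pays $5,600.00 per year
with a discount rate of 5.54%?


Formula: PV = C / r
Substituting: PV = $5,600.00 / 0.0554
PV = $101,083.03

$101,083.03


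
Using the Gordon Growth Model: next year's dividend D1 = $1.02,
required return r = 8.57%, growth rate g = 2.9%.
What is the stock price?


Formula: P = D1 / (r - g)
Spread: r - g = 0.0857 - 0.029 = 0.0567
Substituting: P = $1.02 / 0.0567
P = $17.99

$17.99


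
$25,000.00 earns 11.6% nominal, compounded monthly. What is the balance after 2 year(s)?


Formula: FV = P * (1 + r/m)^(m*t)
Period rate: r/m = 0.116 / 12 = 0.009667
Total periods: m*t = 12 * 2 = 24
Growth factor: (1 + 0.009667)^24 = 1.259715
FV = $25,000.00 * 1.259715 = $31,492.89

$31,492.89


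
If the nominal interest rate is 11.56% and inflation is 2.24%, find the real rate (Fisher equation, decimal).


Formula: (1 + r_real) = (1 + r_nom) / (1 + inflation)
Substituting: (1 + r_real) = 1.1156 / 1.0224
(1 + r_real) = 1.091158
r_real = 1.091158 - 1 = 0.091158

0.091158


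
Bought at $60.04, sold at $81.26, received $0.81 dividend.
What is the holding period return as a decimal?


Formula: HPR = (P1 - P0 + D) / P0
Gain: $81.26 - $60.04 + $0.81 = $22.03
HPR = $22.03 / $60.04 = 0.3669

0.3669


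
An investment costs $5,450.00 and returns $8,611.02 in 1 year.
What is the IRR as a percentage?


Formula: IRR = C1/C0 - 1
Substituting: IRR = $8,611.02 / $5,450.00 - 1
Ratio: 1.580004 - 1 = 0.580004
IRR = 58.0004%

58.0004%


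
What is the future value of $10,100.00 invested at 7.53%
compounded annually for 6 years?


Formula: FV = P * (1 + r)^n
Substituting: FV = $10,100.00 * (1 + 0.0753)^6
Growth factor: (1.0753)^6 = 1.545887
FV = $10,100.00 * 1.545887 = $15,613.46

$15,613.46


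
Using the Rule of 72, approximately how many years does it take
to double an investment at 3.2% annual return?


Formula: Years ≈ 72 / r
Substituting: Years ≈ 72 / 3.2
Years ≈ 22.5

22.5 years


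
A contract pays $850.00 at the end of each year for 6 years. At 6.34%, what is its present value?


Formula: PV = PMT * (1 - (1+r)^(-n)) / r
Discount factor: (1 + 0.0634)^(-6) = 0.691544
Bracket: 1 - 0.691544 = 0.308456
PV = $850.00 * 0.308456 / 0.0634 = $4,135.45

$4,135.45


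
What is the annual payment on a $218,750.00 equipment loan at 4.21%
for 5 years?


Formula: PMT = PV * r / (1 - (1+r)^(-n))
Denominator: 1 - (1 + 0.0421)^(-5) = 0.186321
Numerator: $218,750.00 * 0.0421 = 9209.375
PMT = 9209.375 / 0.186321 = $49,427.42

$49,427.42


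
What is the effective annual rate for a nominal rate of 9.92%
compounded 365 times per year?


Formula: EAR = (1 + r/m)^m - 1
Period rate: r/m = 0.0992 / 365 = 0.000272
Compounding: (1 + 0.000272)^365 = 1.104272
EAR = 1.104272 - 1 = 0.104272

0.104272


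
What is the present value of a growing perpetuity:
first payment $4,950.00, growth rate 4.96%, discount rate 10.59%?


Formula: PV = C / (r - g)
Spread: r - g = 0.1059 - 0.0496 = 0.0563
Substituting: PV = $4,950.00 / 0.0563
PV = $87,921.85

$87,921.85


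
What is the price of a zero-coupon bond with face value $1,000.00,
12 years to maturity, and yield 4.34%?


Formula: Price = FV / (1 + r)^n
Substituting: Price = $1,000.00 / (1 + 0.0434)^12
Discount factor: (1.0434)^12 = 1.664984
Price = $1,000.00 / 1.664984 = $600.61

$600.61


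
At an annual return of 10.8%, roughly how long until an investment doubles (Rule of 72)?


Formula: Years ≈ 72 / r
Substituting: Years ≈ 72 / 10.8
Years ≈ 6.7

6.7 years


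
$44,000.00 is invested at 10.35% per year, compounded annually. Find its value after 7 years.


Formula: FV = P * (1 + r)^n
Substituting: FV = $44,000.00 * (1 + 0.1035)^7
Growth factor: (1.1035)^7 = 1.992537
FV = $44,000.00 * 1.992537 = $87,671.62

$87,671.62


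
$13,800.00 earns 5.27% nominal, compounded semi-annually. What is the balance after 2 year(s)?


Formula: FV = P * (1 + r/m)^(m*t)
Period rate: r/m = 0.0527 / 2 = 0.02635
Total periods: m*t = 2 * 2 = 4
Growth factor: (1 + 0.02635)^4 = 1.10964
FV = $13,800.00 * 1.10964 = $15,313.03

$15,313.03


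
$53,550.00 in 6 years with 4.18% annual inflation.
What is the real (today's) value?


Formula: Real value = nominal / (1 + inflation)^years
Price level: (1 + 0.0418)^6 = 1.278516
Real value = $53,550.00 / 1.278516 = $41,884.50

$41,884.50


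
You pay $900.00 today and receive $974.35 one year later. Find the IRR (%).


Formula: IRR = C1/C0 - 1
Substituting: IRR = $974.35 / $900.00 - 1
Ratio: 1.082611 - 1 = 0.082611
IRR = 8.2611%

8.2611%


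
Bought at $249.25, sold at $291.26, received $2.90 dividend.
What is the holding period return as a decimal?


Formula: HPR = (P1 - P0 + D) / P0
Gain: $291.26 - $249.25 + $2.90 = $44.91
HPR = $44.91 / $249.25 = 0.1802

0.1802


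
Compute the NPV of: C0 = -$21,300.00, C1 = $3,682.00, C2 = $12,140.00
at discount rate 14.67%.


Formula: NPV = C0 + C1/(1+r) + C2/(1+r)^2
Discount C1: $3,682.00 / (1 + 0.1467) = $3,210.95
Discount C2: $12,140.00 / (1 + 0.1467)^2 = $9,232.49
NPV = -$21,300.00 + $3,210.95 + $9,232.49 = -$8,856.55

-$8,856.55


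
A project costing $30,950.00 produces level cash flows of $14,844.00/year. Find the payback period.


Formula: Payback = investment / annual cash flow
Substituting: Payback = $30,950.00 / $14,844.00
Payback = 2.085 years

2.085 years


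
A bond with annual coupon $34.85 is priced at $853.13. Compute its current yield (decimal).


Formula: Current yield = annual coupon / price
Substituting: CY = $34.85 / $853.13
CY = 0.04085

0.04085


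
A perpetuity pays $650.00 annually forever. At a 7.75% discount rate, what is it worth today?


Formula: PV = C / r
Substituting: PV = $650.00 / 0.0775
PV = $8,387.10

$8,387.10


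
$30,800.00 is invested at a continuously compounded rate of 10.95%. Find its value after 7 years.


Formula: FV = P * e^(r*t)
Exponent: r*t = 0.1095 * 7 = 0.7665
e^(0.7665) = 2.15222
FV = $30,800.00 * 2.15222 = $66,288.38

$66,288.38


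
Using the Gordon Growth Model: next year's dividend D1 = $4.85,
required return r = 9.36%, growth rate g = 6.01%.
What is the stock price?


Formula: P = D1 / (r - g)
Spread: r - g = 0.0936 - 0.0601 = 0.0335
Substituting: P = $4.85 / 0.0335
P = $144.78

$144.78


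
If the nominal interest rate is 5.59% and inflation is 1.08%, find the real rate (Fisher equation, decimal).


Formula: (1 + r_real) = (1 + r_nom) / (1 + inflation)
Substituting: (1 + r_real) = 1.0559 / 1.0108
(1 + r_real) = 1.044618
r_real = 1.044618 - 1 = 0.044618

0.044618


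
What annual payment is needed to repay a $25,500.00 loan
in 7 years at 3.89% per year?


Formula: PMT = PV * r / (1 - (1+r)^(-n))
Denominator: 1 - (1 + 0.0389)^(-7) = 0.234432
Numerator: $25,500.00 * 0.0389 = 991.95
PMT = 991.95 / 0.234432 = $4,231.29

$4,231.29


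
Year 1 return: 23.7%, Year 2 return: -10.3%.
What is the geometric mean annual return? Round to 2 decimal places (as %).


Formula: Geometric mean = ((1+r1)*(1+r2))^(1/2) - 1
Product: (1 + 0.237) * (1 + -0.103) = 1.237 * 0.897 = 1.109589
Square root: 1.109589^0.5 = 1.05337
Geometric mean = 1.05337 - 1 = 0.05337
As percentage: 5.34%

5.34%


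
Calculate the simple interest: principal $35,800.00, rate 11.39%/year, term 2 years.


Formula: I = P * r * t
Substituting: I = $35,800.00 * 0.1139 * 2
Step: I = $35,800.00 * 0.2278
I = $8,155.24

$8,155.24


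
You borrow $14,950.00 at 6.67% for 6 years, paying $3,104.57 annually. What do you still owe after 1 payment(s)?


Formula: Balance = PV*(1+r)^k - PMT*((1+r)^k - 1)/r
Growth: (1 + 0.0667)^1 = 1.0667
Accumulated factor: ((1+r)^k - 1)/r = 1.0
Balance = $14,950.00 * 1.0667 - $3,104.57 * 1.0
Balance = $12,842.60

$12,842.60


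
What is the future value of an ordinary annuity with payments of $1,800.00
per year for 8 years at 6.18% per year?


Formula: FV = PMT * ((1+r)^n - 1) / r
Growth factor: (1 + 0.0618)^8 = 1.615629
Numerator: 1.615629 - 1 = 0.615629
FV = $1,800.00 * 0.615629 / 0.0618 = $17,930.96

$17,930.96


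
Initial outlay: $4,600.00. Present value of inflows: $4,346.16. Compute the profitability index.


Formula: PI = PV(cash flows) / initial investment
Substituting: PI = $4,346.16 / $4,600.00
PI = 0.9448

0.9448


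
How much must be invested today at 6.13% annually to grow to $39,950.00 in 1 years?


Formula: PV = FV / (1 + r)^n
Substituting: PV = $39,950.00 / (1 + 0.0613)^1
Discount factor: (1.0613)^1 = 1.0613
PV = $39,950.00 / 1.0613 = $37,642.51

$37,642.51


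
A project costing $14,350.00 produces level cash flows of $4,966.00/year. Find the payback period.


Formula: Payback = investment / annual cash flow
Substituting: Payback = $14,350.00 / $4,966.00
Payback = 2.8896 years

2.8896 years


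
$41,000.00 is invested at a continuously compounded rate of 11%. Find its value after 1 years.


Formula: FV = P * e^(r*t)
Exponent: r*t = 0.11 * 1 = 0.11
e^(0.11) = 1.116278
FV = $41,000.00 * 1.116278 = $45,767.40

$45,767.40


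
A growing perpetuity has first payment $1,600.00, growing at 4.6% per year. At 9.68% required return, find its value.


Formula: PV = C / (r - g)
Spread: r - g = 0.0968 - 0.046 = 0.0508
Substituting: PV = $1,600.00 / 0.0508
PV = $31,496.06

$31,496.06


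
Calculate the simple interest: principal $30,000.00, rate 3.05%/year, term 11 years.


Formula: I = P * r * t
Substituting: I = $30,000.00 * 0.0305 * 11
Step: I = $30,000.00 * 0.3355
I = $10,065.00

$10,065.00


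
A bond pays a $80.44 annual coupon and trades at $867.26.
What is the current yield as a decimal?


Formula: Current yield = annual coupon / price
Substituting: CY = $80.44 / $867.26
CY = 0.092752

0.092752


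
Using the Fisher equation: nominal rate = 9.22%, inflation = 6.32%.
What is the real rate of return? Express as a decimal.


Formula: (1 + r_real) = (1 + r_nom) / (1 + inflation)
Substituting: (1 + r_real) = 1.0922 / 1.0632
(1 + r_real) = 1.027276
r_real = 1.027276 - 1 = 0.027276

0.027276


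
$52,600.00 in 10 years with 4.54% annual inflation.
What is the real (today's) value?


Formula: Real value = nominal / (1 + inflation)^years
Price level: (1 + 0.0454)^10 = 1.558924
Real value = $52,600.00 / 1.558924 = $33,741.22

$33,741.22


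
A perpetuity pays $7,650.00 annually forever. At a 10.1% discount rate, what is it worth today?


Formula: PV = C / r
Substituting: PV = $7,650.00 / 0.101
PV = $75,742.57

$75,742.57


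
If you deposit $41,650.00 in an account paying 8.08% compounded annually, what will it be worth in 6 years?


Formula: FV = P * (1 + r)^n
Substituting: FV = $41,650.00 * (1 + 0.0808)^6
Growth factor: (1.0808)^6 = 1.59394
FV = $41,650.00 * 1.59394 = $66,387.61

$66,387.61


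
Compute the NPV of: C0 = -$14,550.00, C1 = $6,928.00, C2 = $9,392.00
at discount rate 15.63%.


Formula: NPV = C0 + C1/(1+r) + C2/(1+r)^2
Discount C1: $6,928.00 / (1 + 0.1563) = $5,991.52
Discount C2: $9,392.00 / (1 + 0.1563)^2 = $7,024.53
NPV = -$14,550.00 + $5,991.52 + $7,024.53 = -$1,533.95

-$1,533.95


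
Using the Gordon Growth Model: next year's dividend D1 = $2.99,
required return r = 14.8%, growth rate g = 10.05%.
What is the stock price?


Formula: P = D1 / (r - g)
Spread: r - g = 0.148 - 0.1005 = 0.0475
Substituting: P = $2.99 / 0.0475
P = $62.95

$62.95


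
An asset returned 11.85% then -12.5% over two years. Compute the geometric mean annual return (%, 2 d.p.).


Formula: Geometric mean = ((1+r1)*(1+r2))^(1/2) - 1
Product: (1 + 0.1185) * (1 + -0.125) = 1.1185 * 0.875 = 0.978688
Square root: 0.978688^0.5 = 0.989286
Geometric mean = 0.989286 - 1 = -0.010714
As percentage: -1.07%

-1.07%


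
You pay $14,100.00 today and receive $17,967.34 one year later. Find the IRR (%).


Formula: IRR = C1/C0 - 1
Substituting: IRR = $17,967.34 / $14,100.00 - 1
Ratio: 1.274279 - 1 = 0.274279
IRR = 27.4279%

27.4279%


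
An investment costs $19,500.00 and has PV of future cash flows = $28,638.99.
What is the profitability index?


Formula: PI = PV(cash flows) / initial investment
Substituting: PI = $28,638.99 / $19,500.00
PI = 1.4687

1.4687


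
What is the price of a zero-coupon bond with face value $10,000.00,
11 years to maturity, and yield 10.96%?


Formula: Price = FV / (1 + r)^n
Substituting: Price = $10,000.00 / (1 + 0.1096)^11
Discount factor: (1.1096)^11 = 3.139286
Price = $10,000.00 / 3.139286 = $3,185.44

$3,185.44


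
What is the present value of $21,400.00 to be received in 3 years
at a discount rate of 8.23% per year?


Formula: PV = FV / (1 + r)^n
Substituting: PV = $21,400.00 / (1 + 0.0823)^3
Discount factor: (1.0823)^3 = 1.267777
PV = $21,400.00 / 1.267777 = $16,879.94

$16,879.94


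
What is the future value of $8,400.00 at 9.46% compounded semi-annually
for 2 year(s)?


Formula: FV = P * (1 + r/m)^(m*t)
Period rate: r/m = 0.0946 / 2 = 0.0473
Total periods: m*t = 2 * 2 = 4
Growth factor: (1 + 0.0473)^4 = 1.203052
FV = $8,400.00 * 1.203052 = $10,105.64

$10,105.64


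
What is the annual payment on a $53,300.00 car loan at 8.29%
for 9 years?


Formula: PMT = PV * r / (1 - (1+r)^(-n))
Denominator: 1 - (1 + 0.0829)^(-9) = 0.51168
Numerator: $53,300.00 * 0.0829 = 4418.57
PMT = 4418.57 / 0.51168 = $8,635.42

$8,635.42


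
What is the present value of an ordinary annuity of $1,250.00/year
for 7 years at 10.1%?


Formula: PV = PMT * (1 - (1+r)^(-n)) / r
Discount factor: (1 + 0.101)^(-7) = 0.509904
Bracket: 1 - 0.509904 = 0.490096
PV = $1,250.00 * 0.490096 / 0.101 = $6,065.54

$6,065.54


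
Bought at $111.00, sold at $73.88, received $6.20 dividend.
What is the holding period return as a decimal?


Formula: HPR = (P1 - P0 + D) / P0
Gain: $73.88 - $111.00 + $6.20 = -$30.92
HPR = -$30.92 / $111.00 = -0.2786

-0.2786


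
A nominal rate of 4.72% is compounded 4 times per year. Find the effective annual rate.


Formula: EAR = (1 + r/m)^m - 1
Period rate: r/m = 0.0472 / 4 = 0.0118
Compounding: (1 + 0.0118)^4 = 1.048042
EAR = 1.048042 - 1 = 0.048042

0.048042


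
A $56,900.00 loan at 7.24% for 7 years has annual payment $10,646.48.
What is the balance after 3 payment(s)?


Formula: Balance = PV*(1+r)^k - PMT*((1+r)^k - 1)/r
Growth: (1 + 0.0724)^3 = 1.233305
Accumulated factor: ((1+r)^k - 1)/r = 3.222442
Balance = $56,900.00 * 1.233305 - $10,646.48 * 3.222442
Balance = $35,867.38

$35,867.38


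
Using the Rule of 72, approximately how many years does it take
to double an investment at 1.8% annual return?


Formula: Years ≈ 72 / r
Substituting: Years ≈ 72 / 1.8
Years ≈ 40.0

40.0 years


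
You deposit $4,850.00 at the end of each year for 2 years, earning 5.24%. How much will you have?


Formula: FV = PMT * ((1+r)^n - 1) / r
Growth factor: (1 + 0.0524)^2 = 1.107546
Numerator: 1.107546 - 1 = 0.107546
FV = $4,850.00 * 0.107546 / 0.0524 = $9,954.14

$9,954.14


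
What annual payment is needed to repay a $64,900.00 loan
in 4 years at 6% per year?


Formula: PMT = PV * r / (1 - (1+r)^(-n))
Denominator: 1 - (1 + 0.06)^(-4) = 0.207906
Numerator: $64,900.00 * 0.06 = 3894.0
PMT = 3894.0 / 0.207906 = $18,729.59

$18,729.59


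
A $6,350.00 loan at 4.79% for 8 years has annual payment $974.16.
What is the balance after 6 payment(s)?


Formula: Balance = PV*(1+r)^k - PMT*((1+r)^k - 1)/r
Growth: (1 + 0.0479)^6 = 1.324095
Accumulated factor: ((1+r)^k - 1)/r = 6.766069
Balance = $6,350.00 * 1.324095 - $974.16 * 6.766069
Balance = $1,816.77

$1,816.77


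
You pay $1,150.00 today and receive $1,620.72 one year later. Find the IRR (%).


Formula: IRR = C1/C0 - 1
Substituting: IRR = $1,620.72 / $1,150.00 - 1
Ratio: 1.409322 - 1 = 0.409322
IRR = 40.9322%

40.9322%


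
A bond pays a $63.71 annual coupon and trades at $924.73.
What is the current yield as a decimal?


Formula: Current yield = annual coupon / price
Substituting: CY = $63.71 / $924.73
CY = 0.068896

0.068896


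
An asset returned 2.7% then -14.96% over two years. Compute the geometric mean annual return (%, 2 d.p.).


Formula: Geometric mean = ((1+r1)*(1+r2))^(1/2) - 1
Product: (1 + 0.027) * (1 + -0.1496) = 1.027 * 0.8504 = 0.873361
Square root: 0.873361^0.5 = 0.934538
Geometric mean = 0.934538 - 1 = -0.065462
As percentage: -6.55%

-6.55%


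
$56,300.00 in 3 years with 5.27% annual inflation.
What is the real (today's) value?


Formula: Real value = nominal / (1 + inflation)^years
Price level: (1 + 0.0527)^3 = 1.166578
Real value = $56,300.00 / 1.166578 = $48,260.80

$48,260.80


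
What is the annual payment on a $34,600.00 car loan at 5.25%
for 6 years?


Formula: PMT = PV * r / (1 - (1+r)^(-n))
Denominator: 1 - (1 + 0.0525)^(-6) = 0.264357
Numerator: $34,600.00 * 0.0525 = 1816.5
PMT = 1816.5 / 0.264357 = $6,871.40

$6,871.40


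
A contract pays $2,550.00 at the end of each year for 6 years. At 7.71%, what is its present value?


Formula: PV = PMT * (1 - (1+r)^(-n)) / r
Discount factor: (1 + 0.0771)^(-6) = 0.640418
Bracket: 1 - 0.640418 = 0.359582
PV = $2,550.00 * 0.359582 / 0.0771 = $11,892.77

$11,892.77


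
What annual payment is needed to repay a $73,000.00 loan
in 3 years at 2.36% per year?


Formula: PMT = PV * r / (1 - (1+r)^(-n))
Denominator: 1 - (1 + 0.0236)^(-3) = 0.067585
Numerator: $73,000.00 * 0.0236 = 1722.8
PMT = 1722.8 / 0.067585 = $25,490.80

$25,490.80


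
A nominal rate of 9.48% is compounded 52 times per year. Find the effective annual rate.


Formula: EAR = (1 + r/m)^m - 1
Period rate: r/m = 0.0948 / 52 = 0.001823
Compounding: (1 + 0.001823)^52 = 1.099344
EAR = 1.099344 - 1 = 0.099344

0.099344


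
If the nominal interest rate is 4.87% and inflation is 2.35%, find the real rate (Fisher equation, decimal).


Formula: (1 + r_real) = (1 + r_nom) / (1 + inflation)
Substituting: (1 + r_real) = 1.0487 / 1.0235
(1 + r_real) = 1.024621
r_real = 1.024621 - 1 = 0.024621

0.024621


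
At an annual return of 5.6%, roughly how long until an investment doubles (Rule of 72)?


Formula: Years ≈ 72 / r
Substituting: Years ≈ 72 / 5.6
Years ≈ 12.9

12.9 years


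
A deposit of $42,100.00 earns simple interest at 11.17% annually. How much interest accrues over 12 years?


Formula: I = P * r * t
Substituting: I = $42,100.00 * 0.1117 * 12
Step: I = $42,100.00 * 1.3404
I = $56,430.84

$56,430.84


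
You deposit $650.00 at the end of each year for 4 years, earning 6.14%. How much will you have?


Formula: FV = PMT * ((1+r)^n - 1) / r
Growth factor: (1 + 0.0614)^4 = 1.26916
Numerator: 1.26916 - 1 = 0.26916
FV = $650.00 * 0.26916 / 0.0614 = $2,849.41

$2,849.41


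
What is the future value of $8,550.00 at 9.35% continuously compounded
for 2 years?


Formula: FV = P * e^(r*t)
Exponent: r*t = 0.0935 * 2 = 0.187
e^(0.187) = 1.205627
FV = $8,550.00 * 1.205627 = $10,308.11

$10,308.11


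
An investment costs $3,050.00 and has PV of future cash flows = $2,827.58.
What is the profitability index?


Formula: PI = PV(cash flows) / initial investment
Substituting: PI = $2,827.58 / $3,050.00
PI = 0.9271

0.9271


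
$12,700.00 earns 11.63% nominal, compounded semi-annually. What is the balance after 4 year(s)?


Formula: FV = P * (1 + r/m)^(m*t)
Period rate: r/m = 0.1163 / 2 = 0.05815
Total periods: m*t = 2 * 4 = 8
Growth factor: (1 + 0.05815)^8 = 1.57173
FV = $12,700.00 * 1.57173 = $19,960.97

$19,960.97


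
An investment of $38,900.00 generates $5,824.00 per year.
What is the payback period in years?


Formula: Payback = investment / annual cash flow
Substituting: Payback = $38,900.00 / $5,824.00
Payback = 6.6793 years

6.6793 years


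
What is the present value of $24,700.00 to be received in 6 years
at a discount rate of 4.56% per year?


Formula: PV = FV / (1 + r)^n
Substituting: PV = $24,700.00 / (1 + 0.0456)^6
Discount factor: (1.0456)^6 = 1.306753
PV = $24,700.00 / 1.306753 = $18,901.81

$18,901.81


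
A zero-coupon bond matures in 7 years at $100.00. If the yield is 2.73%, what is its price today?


Formula: Price = FV / (1 + r)^n
Substituting: Price = $100.00 / (1 + 0.0273)^7
Discount factor: (1.0273)^7 = 1.207483
Price = $100.00 / 1.207483 = $82.82

$82.82


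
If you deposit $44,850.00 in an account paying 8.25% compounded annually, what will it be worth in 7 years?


Formula: FV = P * (1 + r)^n
Substituting: FV = $44,850.00 * (1 + 0.0825)^7
Growth factor: (1.0825)^7 = 1.741788
FV = $44,850.00 * 1.741788 = $78,119.20

$78,119.20


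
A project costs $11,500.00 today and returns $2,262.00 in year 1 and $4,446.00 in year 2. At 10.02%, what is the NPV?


Formula: NPV = C0 + C1/(1+r) + C2/(1+r)^2
Discount C1: $2,262.00 / (1 + 0.1002) = $2,055.99
Discount C2: $4,446.00 / (1 + 0.1002)^2 = $3,673.04
NPV = -$11,500.00 + $2,055.99 + $3,673.04 = -$5,770.97

-$5,770.97


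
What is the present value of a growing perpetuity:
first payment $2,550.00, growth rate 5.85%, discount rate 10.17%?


Formula: PV = C / (r - g)
Spread: r - g = 0.1017 - 0.0585 = 0.0432
Substituting: PV = $2,550.00 / 0.0432
PV = $59,027.78

$59,027.78


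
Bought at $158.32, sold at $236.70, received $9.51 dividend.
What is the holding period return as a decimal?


Formula: HPR = (P1 - P0 + D) / P0
Gain: $236.70 - $158.32 + $9.51 = $87.89
HPR = $87.89 / $158.32 = 0.5551

0.5551


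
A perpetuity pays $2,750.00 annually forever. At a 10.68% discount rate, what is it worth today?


Formula: PV = C / r
Substituting: PV = $2,750.00 / 0.1068
PV = $25,749.06

$25,749.06


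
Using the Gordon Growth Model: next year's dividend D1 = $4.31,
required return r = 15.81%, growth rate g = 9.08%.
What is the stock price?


Formula: P = D1 / (r - g)
Spread: r - g = 0.1581 - 0.0908 = 0.0673
Substituting: P = $4.31 / 0.0673
P = $64.04

$64.04


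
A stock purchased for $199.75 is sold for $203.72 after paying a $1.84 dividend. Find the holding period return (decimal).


Formula: HPR = (P1 - P0 + D) / P0
Gain: $203.72 - $199.75 + $1.84 = $5.81
HPR = $5.81 / $199.75 = 0.0291

0.0291


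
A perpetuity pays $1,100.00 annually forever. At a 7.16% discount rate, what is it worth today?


Formula: PV = C / r
Substituting: PV = $1,100.00 / 0.0716
PV = $15,363.13

$15,363.13


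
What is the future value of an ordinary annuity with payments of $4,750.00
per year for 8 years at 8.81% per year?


Formula: FV = PMT * ((1+r)^n - 1) / r
Growth factor: (1 + 0.0881)^8 = 1.964945
Numerator: 1.964945 - 1 = 0.964945
FV = $4,750.00 * 0.964945 / 0.0881 = $52,026.00

$52,026.00


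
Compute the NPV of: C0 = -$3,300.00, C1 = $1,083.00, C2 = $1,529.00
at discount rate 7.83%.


Formula: NPV = C0 + C1/(1+r) + C2/(1+r)^2
Discount C1: $1,083.00 / (1 + 0.0783) = $1,004.36
Discount C2: $1,529.00 / (1 + 0.0783)^2 = $1,315.01
NPV = -$3,300.00 + $1,004.36 + $1,315.01 = -$980.63

-$980.63


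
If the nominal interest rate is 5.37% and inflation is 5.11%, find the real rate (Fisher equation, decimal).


Formula: (1 + r_real) = (1 + r_nom) / (1 + inflation)
Substituting: (1 + r_real) = 1.0537 / 1.0511
(1 + r_real) = 1.002474
r_real = 1.002474 - 1 = 0.002474

0.002474


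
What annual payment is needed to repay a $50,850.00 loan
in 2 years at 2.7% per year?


Formula: PMT = PV * r / (1 - (1+r)^(-n))
Denominator: 1 - (1 + 0.027)^(-2) = 0.051889
Numerator: $50,850.00 * 0.027 = 1372.95
PMT = 1372.95 / 0.051889 = $26,459.28

$26,459.28


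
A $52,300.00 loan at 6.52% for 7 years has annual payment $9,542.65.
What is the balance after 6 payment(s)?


Formula: Balance = PV*(1+r)^k - PMT*((1+r)^k - 1)/r
Growth: (1 + 0.0652)^6 = 1.460787
Accumulated factor: ((1+r)^k - 1)/r = 7.067288
Balance = $52,300.00 * 1.460787 - $9,542.65 * 7.067288
Balance = $8,958.51

$8,958.51


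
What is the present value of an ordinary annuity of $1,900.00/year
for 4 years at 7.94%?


Formula: PV = PMT * (1 - (1+r)^(-n)) / r
Discount factor: (1 + 0.0794)^(-4) = 0.736666
Bracket: 1 - 0.736666 = 0.263334
PV = $1,900.00 * 0.263334 / 0.0794 = $6,301.45

$6,301.45


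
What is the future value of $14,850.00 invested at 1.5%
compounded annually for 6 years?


Formula: FV = P * (1 + r)^n
Substituting: FV = $14,850.00 * (1 + 0.015)^6
Growth factor: (1.015)^6 = 1.093443
FV = $14,850.00 * 1.093443 = $16,237.63

$16,237.63


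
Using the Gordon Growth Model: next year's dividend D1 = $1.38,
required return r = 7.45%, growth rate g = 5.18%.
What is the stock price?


Formula: P = D1 / (r - g)
Spread: r - g = 0.0745 - 0.0518 = 0.0227
Substituting: P = $1.38 / 0.0227
P = $60.79

$60.79


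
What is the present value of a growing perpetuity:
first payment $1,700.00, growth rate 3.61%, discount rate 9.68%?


Formula: PV = C / (r - g)
Spread: r - g = 0.0968 - 0.0361 = 0.0607
Substituting: PV = $1,700.00 / 0.0607
PV = $28,006.59

$28,006.59


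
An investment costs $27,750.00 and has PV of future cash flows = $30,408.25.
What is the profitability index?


Formula: PI = PV(cash flows) / initial investment
Substituting: PI = $30,408.25 / $27,750.00
PI = 1.0958

1.0958


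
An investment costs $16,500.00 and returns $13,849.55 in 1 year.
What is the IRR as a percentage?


Formula: IRR = C1/C0 - 1
Substituting: IRR = $13,849.55 / $16,500.00 - 1
Ratio: 0.839367 - 1 = -0.160633
IRR = -16.0633%

-16.0633%


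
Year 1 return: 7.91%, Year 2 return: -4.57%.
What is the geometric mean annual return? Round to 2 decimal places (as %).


Formula: Geometric mean = ((1+r1)*(1+r2))^(1/2) - 1
Product: (1 + 0.0791) * (1 + -0.0457) = 1.0791 * 0.9543 = 1.029785
Square root: 1.029785^0.5 = 1.014783
Geometric mean = 1.014783 - 1 = 0.014783
As percentage: 1.48%

1.48%


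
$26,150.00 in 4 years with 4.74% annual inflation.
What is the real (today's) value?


Formula: Real value = nominal / (1 + inflation)^years
Price level: (1 + 0.0474)^4 = 1.203512
Real value = $26,150.00 / 1.203512 = $21,728.08

$21,728.08


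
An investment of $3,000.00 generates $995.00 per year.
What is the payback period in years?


Formula: Payback = investment / annual cash flow
Substituting: Payback = $3,000.00 / $995.00
Payback = 3.0151 years

3.0151 years


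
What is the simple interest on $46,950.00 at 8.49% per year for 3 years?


Formula: I = P * r * t
Substituting: I = $46,950.00 * 0.0849 * 3
Step: I = $46,950.00 * 0.2547
I = $11,958.17

$11,958.17


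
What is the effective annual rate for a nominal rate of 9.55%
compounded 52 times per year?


Formula: EAR = (1 + r/m)^m - 1
Period rate: r/m = 0.0955 / 52 = 0.001837
Compounding: (1 + 0.001837)^52 = 1.100112
EAR = 1.100112 - 1 = 0.100112

0.100112


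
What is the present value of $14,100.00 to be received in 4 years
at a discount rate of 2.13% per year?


Formula: PV = FV / (1 + r)^n
Substituting: PV = $14,100.00 / (1 + 0.0213)^4
Discount factor: (1.0213)^4 = 1.087961
PV = $14,100.00 / 1.087961 = $12,960.02

$12,960.02


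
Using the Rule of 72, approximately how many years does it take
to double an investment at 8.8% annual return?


Formula: Years ≈ 72 / r
Substituting: Years ≈ 72 / 8.8
Years ≈ 8.2

8.2 years


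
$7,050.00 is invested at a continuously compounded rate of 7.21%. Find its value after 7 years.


Formula: FV = P * e^(r*t)
Exponent: r*t = 0.0721 * 7 = 0.5047
e^(0.5047) = 1.656488
FV = $7,050.00 * 1.656488 = $11,678.24

$11,678.24


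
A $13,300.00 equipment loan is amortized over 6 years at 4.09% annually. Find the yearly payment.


Formula: PMT = PV * r / (1 - (1+r)^(-n))
Denominator: 1 - (1 + 0.0409)^(-6) = 0.213777
Numerator: $13,300.00 * 0.0409 = 543.97
PMT = 543.97 / 0.213777 = $2,544.57

$2,544.57


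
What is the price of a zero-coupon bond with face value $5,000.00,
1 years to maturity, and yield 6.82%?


Formula: Price = FV / (1 + r)^n
Substituting: Price = $5,000.00 / (1 + 0.0682)^1
Discount factor: (1.0682)^1 = 1.0682
Price = $5,000.00 / 1.0682 = $4,680.77

$4,680.77


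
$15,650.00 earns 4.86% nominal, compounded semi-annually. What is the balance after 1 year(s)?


Formula: FV = P * (1 + r/m)^(m*t)
Period rate: r/m = 0.0486 / 2 = 0.0243
Total periods: m*t = 2 * 1 = 2
Growth factor: (1 + 0.0243)^2 = 1.04919
FV = $15,650.00 * 1.04919 = $16,419.83

$16,419.83


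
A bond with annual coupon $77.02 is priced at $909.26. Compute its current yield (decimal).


Formula: Current yield = annual coupon / price
Substituting: CY = $77.02 / $909.26
CY = 0.084706

0.084706


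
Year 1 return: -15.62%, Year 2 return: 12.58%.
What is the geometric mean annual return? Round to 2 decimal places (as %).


Formula: Geometric mean = ((1+r1)*(1+r2))^(1/2) - 1
Product: (1 + -0.1562) * (1 + 0.1258) = 0.8438 * 1.1258 = 0.94995
Square root: 0.94995^0.5 = 0.974654
Geometric mean = 0.974654 - 1 = -0.025346
As percentage: -2.53%

-2.53%


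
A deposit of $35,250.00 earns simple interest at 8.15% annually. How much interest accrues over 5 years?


Formula: I = P * r * t
Substituting: I = $35,250.00 * 0.0815 * 5
Step: I = $35,250.00 * 0.4075
I = $14,364.38

$14,364.38


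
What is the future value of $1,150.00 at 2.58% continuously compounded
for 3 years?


Formula: FV = P * e^(r*t)
Exponent: r*t = 0.0258 * 3 = 0.0774
e^(0.0774) = 1.080474
FV = $1,150.00 * 1.080474 = $1,242.55

$1,242.55


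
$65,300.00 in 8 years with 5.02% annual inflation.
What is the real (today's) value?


Formula: Real value = nominal / (1 + inflation)^years
Price level: (1 + 0.0502)^8 = 1.479708
Real value = $65,300.00 / 1.479708 = $44,130.32

$44,130.32


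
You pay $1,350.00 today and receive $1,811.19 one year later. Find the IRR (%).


Formula: IRR = C1/C0 - 1
Substituting: IRR = $1,811.19 / $1,350.00 - 1
Ratio: 1.341622 - 1 = 0.341622
IRR = 34.1622%

34.1622%


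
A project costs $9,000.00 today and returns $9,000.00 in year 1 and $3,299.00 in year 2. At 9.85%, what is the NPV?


Formula: NPV = C0 + C1/(1+r) + C2/(1+r)^2
Discount C1: $9,000.00 / (1 + 0.0985) = $8,192.99
Discount C2: $3,299.00 / (1 + 0.0985)^2 = $2,733.90
NPV = -$9,000.00 + $8,192.99 + $2,733.90 = $1,926.89

$1,926.89


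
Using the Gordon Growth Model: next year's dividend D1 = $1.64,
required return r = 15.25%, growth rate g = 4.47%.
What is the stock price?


Formula: P = D1 / (r - g)
Spread: r - g = 0.1525 - 0.0447 = 0.1078
Substituting: P = $1.64 / 0.1078
P = $15.21

$15.21


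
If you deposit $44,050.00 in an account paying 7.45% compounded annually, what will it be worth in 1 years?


Formula: FV = P * (1 + r)^n
Substituting: FV = $44,050.00 * (1 + 0.0745)^1
Growth factor: (1.0745)^1 = 1.0745
FV = $44,050.00 * 1.0745 = $47,331.73

$47,331.73


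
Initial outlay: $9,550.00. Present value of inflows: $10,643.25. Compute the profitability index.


Formula: PI = PV(cash flows) / initial investment
Substituting: PI = $10,643.25 / $9,550.00
PI = 1.1145

1.1145


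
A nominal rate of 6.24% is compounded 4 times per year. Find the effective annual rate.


Formula: EAR = (1 + r/m)^m - 1
Period rate: r/m = 0.0624 / 4 = 0.0156
Compounding: (1 + 0.0156)^4 = 1.063875
EAR = 1.063875 - 1 = 0.063875

0.063875


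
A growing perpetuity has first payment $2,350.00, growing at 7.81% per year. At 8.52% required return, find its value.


Formula: PV = C / (r - g)
Spread: r - g = 0.0852 - 0.0781 = 0.0071
Substituting: PV = $2,350.00 / 0.0071
PV = $330,985.92

$330,985.92


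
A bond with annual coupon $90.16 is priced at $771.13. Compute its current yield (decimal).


Formula: Current yield = annual coupon / price
Substituting: CY = $90.16 / $771.13
CY = 0.116919

0.116919


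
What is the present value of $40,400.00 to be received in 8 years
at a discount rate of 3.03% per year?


Formula: PV = FV / (1 + r)^n
Substituting: PV = $40,400.00 / (1 + 0.0303)^8
Discount factor: (1.0303)^8 = 1.269725
PV = $40,400.00 / 1.269725 = $31,817.92

$31,817.92


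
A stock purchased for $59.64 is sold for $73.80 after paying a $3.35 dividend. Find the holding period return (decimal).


Formula: HPR = (P1 - P0 + D) / P0
Gain: $73.80 - $59.64 + $3.35 = $17.51
HPR = $17.51 / $59.64 = 0.2936

0.2936


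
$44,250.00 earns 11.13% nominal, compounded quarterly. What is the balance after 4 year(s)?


Formula: FV = P * (1 + r/m)^(m*t)
Period rate: r/m = 0.1113 / 4 = 0.027825
Total periods: m*t = 4 * 4 = 16
Growth factor: (1 + 0.027825)^16 = 1.551339
FV = $44,250.00 * 1.551339 = $68,646.77

$68,646.77


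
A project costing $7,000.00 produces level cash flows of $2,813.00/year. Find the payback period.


Formula: Payback = investment / annual cash flow
Substituting: Payback = $7,000.00 / $2,813.00
Payback = 2.4884 years

2.4884 years


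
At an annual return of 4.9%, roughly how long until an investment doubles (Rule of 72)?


Formula: Years ≈ 72 / r
Substituting: Years ≈ 72 / 4.9
Years ≈ 14.7

14.7 years


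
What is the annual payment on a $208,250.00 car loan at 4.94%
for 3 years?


Formula: PMT = PV * r / (1 - (1+r)^(-n))
Denominator: 1 - (1 + 0.0494)^(-3) = 0.13468
Numerator: $208,250.00 * 0.0494 = 10287.55
PMT = 10287.55 / 0.13468 = $76,385.22

$76,385.22


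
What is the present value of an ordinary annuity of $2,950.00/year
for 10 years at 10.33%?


Formula: PV = PMT * (1 - (1+r)^(-n)) / r
Discount factor: (1 + 0.1033)^(-10) = 0.374166
Bracket: 1 - 0.374166 = 0.625834
PV = $2,950.00 * 0.625834 / 0.1033 = $17,872.33

$17,872.33


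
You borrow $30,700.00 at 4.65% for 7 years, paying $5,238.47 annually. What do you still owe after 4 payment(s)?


Formula: Balance = PV*(1+r)^k - PMT*((1+r)^k - 1)/r
Growth: (1 + 0.0465)^4 = 1.19938
Accumulated factor: ((1+r)^k - 1)/r = 4.28775
Balance = $30,700.00 * 1.19938 - $5,238.47 * 4.28775
Balance = $14,359.73

$14,359.73


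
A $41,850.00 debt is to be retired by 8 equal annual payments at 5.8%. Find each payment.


Formula: PMT = PV * r / (1 - (1+r)^(-n))
Denominator: 1 - (1 + 0.058)^(-8) = 0.363036
Numerator: $41,850.00 * 0.058 = 2427.3
PMT = 2427.3 / 0.363036 = $6,686.11

$6,686.11


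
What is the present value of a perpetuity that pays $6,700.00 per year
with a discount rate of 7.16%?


Formula: PV = C / r
Substituting: PV = $6,700.00 / 0.0716
PV = $93,575.42

$93,575.42


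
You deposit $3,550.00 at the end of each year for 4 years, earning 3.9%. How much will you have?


Formula: FV = PMT * ((1+r)^n - 1) / r
Growth factor: (1 + 0.039)^4 = 1.165366
Numerator: 1.165366 - 1 = 0.165366
FV = $3,550.00 * 0.165366 / 0.039 = $15,052.51

$15,052.51


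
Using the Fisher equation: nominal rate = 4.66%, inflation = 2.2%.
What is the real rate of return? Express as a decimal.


Formula: (1 + r_real) = (1 + r_nom) / (1 + inflation)
Substituting: (1 + r_real) = 1.0466 / 1.022
(1 + r_real) = 1.02407
r_real = 1.02407 - 1 = 0.02407

0.02407


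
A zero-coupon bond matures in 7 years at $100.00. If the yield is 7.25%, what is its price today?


Formula: Price = FV / (1 + r)^n
Substituting: Price = $100.00 / (1 + 0.0725)^7
Discount factor: (1.0725)^7 = 1.632229
Price = $100.00 / 1.632229 = $61.27

$61.27


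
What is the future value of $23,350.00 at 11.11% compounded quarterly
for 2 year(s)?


Formula: FV = P * (1 + r/m)^(m*t)
Period rate: r/m = 0.1111 / 4 = 0.027775
Total periods: m*t = 4 * 2 = 8
Growth factor: (1 + 0.027775)^8 = 1.245043
FV = $23,350.00 * 1.245043 = $29,071.76

$29,071.76


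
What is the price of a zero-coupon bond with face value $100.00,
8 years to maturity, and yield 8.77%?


Formula: Price = FV / (1 + r)^n
Substituting: Price = $100.00 / (1 + 0.0877)^8
Discount factor: (1.0877)^8 = 1.959174
Price = $100.00 / 1.959174 = $51.04

$51.04


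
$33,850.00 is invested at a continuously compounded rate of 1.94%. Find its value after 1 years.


Formula: FV = P * e^(r*t)
Exponent: r*t = 0.0194 * 1 = 0.0194
e^(0.0194) = 1.019589
FV = $33,850.00 * 1.019589 = $34,513.10

$34,513.10


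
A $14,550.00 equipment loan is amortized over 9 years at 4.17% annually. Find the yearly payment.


Formula: PMT = PV * r / (1 - (1+r)^(-n))
Denominator: 1 - (1 + 0.0417)^(-9) = 0.307665
Numerator: $14,550.00 * 0.0417 = 606.735
PMT = 606.735 / 0.307665 = $1,972.06

$1,972.06


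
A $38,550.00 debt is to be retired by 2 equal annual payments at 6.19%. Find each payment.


Formula: PMT = PV * r / (1 - (1+r)^(-n))
Denominator: 1 - (1 + 0.0619)^(-2) = 0.113186
Numerator: $38,550.00 * 0.0619 = 2386.245
PMT = 2386.245 / 0.113186 = $21,082.59

$21,082.59
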